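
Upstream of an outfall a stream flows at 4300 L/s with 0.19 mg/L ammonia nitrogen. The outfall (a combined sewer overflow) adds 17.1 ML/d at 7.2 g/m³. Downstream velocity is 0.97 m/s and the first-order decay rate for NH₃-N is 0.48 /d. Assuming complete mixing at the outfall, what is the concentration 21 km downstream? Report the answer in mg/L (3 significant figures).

17.1 ML/d = 0.1979 m³/s.
4300 L/s = 4.3 m³/s.
After complete mixing, C₀ = (0.1979·7.2 + 4.3·0.19) / 4.498 = 0.4985 mg/L.
Travel time t = 2.1e+04 m / 0.97 m/s = 2.165e+04 s = 0.2506 d.
C = 0.4985·exp(−0.48·0.2506) = 0.4985·0.8867 = 0.442 mg/L.

0.442 mg/L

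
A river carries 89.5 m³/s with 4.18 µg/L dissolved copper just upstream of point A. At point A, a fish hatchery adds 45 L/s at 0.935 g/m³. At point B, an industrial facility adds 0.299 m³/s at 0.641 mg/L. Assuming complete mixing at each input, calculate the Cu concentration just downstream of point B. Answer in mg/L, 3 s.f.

0.00677 mg/L

4.18 µg/L = 0.00418 mg/L.
45 L/s = 0.045 m³/s.
After input A: C = (89.5·0.00418 + 0.045·0.935) / 89.55 = 0.004648 mg/L.
After input B: C = (89.55·0.004648 + 0.299·0.641) / 89.84 = 0.006766 mg/L.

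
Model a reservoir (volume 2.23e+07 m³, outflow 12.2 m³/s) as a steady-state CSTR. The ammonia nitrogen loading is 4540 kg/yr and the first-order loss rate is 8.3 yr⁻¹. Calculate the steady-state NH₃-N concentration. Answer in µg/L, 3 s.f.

7.96 µg/L

Outflow Q = 12.2 m³/s × 3.156e+07 s/yr = 3.85e+08 m³/yr.
Steady-state CSTR mass balance: W = Q·C + k·V·C, so C = W/(Q + kV).
Q + kV = 3.85e+08 + 8.3·2.23e+07 = 5.701e+08 m³/yr.
C = 4540/5.701e+08 = 7.964e-06 kg/m³ = 0.007964 mg/L = 7.964 µg/L.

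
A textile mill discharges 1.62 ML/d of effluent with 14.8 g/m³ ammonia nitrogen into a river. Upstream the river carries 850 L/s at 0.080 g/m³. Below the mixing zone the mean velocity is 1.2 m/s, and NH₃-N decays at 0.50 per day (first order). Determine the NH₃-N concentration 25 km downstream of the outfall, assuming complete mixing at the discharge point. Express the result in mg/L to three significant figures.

0.353 mg/L

1.62 ML/d = 0.01875 m³/s.
850 L/s = 0.85 m³/s.
After complete mixing, C₀ = (0.01875·14.8 + 0.85·0.08) / 0.8688 = 0.3977 mg/L.
Travel time t = 2.5e+04 m / 1.2 m/s = 2.083e+04 s = 0.2411 d.
C = 0.3977·exp(−0.50·0.2411) = 0.3977·0.8864 = 0.3525 mg/L.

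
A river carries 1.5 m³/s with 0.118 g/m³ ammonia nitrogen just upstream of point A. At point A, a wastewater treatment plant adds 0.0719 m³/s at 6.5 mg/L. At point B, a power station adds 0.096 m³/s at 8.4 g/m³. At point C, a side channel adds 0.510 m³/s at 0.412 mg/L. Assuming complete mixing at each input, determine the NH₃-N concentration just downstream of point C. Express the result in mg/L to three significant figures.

After input A: C = (1.5·0.118 + 0.0719·6.5) / 1.572 = 0.4099 mg/L.
After input B: C = (1.572·0.4099 + 0.096·8.4) / 1.668 = 0.8698 mg/L.
After input C: C = (1.668·0.8698 + 0.51·0.412) / 2.178 = 0.7626 mg/L.

0.763 mg/L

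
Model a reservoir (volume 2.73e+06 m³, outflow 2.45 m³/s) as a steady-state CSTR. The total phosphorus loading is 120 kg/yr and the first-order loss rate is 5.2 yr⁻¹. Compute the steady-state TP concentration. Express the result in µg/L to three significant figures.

Outflow Q = 2.45 m³/s × 3.156e+07 s/yr = 7.732e+07 m³/yr.
Steady-state CSTR mass balance: W = Q·C + k·V·C, so C = W/(Q + kV).
Q + kV = 7.732e+07 + 5.2·2.73e+06 = 9.151e+07 m³/yr.
C = 120/9.151e+07 = 1.311e-06 kg/m³ = 0.001311 mg/L = 1.311 µg/L.

1.31 µg/L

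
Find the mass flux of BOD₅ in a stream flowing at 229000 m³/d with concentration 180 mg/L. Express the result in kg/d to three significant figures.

41200 kg/d

229000 m³/d = 2.65 m³/s.
Mass flux = Q·C = 2.65 m³/s × 180 g/m³ = 477.1 g/s.
= 477.1 g/s × 86.4 = 4.122e+04 kg/d.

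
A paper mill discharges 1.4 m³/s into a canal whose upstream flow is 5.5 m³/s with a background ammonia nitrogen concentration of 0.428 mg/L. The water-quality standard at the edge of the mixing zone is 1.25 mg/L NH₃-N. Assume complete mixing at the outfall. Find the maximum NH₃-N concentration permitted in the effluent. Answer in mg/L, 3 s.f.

Mass balance: 1.25·6.9 = 1.4·Cₑ + 5.5·0.428.
Cₑ = (8.625 − 2.354) / 1.4 = 4.479 mg/L.

4.48 mg/L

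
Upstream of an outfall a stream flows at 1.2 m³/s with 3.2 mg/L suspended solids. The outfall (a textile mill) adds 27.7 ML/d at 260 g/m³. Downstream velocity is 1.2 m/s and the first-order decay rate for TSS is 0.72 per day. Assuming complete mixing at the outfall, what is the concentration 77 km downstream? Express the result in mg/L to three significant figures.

27.7 ML/d = 0.3206 m³/s.
After complete mixing, C₀ = (0.3206·260 + 1.2·3.2) / 1.521 = 57.34 mg/L.
Travel time t = 7.7e+04 m / 1.2 m/s = 6.417e+04 s = 0.7427 d.
C = 57.34·exp(−0.72·0.7427) = 57.34·0.5858 = 33.59 mg/L.

33.6 mg/L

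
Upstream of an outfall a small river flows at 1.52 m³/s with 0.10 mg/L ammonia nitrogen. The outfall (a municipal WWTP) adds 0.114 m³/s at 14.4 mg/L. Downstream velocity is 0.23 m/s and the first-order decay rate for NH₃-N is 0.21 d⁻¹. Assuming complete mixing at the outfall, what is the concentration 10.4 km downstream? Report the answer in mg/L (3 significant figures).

After complete mixing, C₀ = (0.114·14.4 + 1.52·0.1) / 1.634 = 1.098 mg/L.
Travel time t = 1.04e+04 m / 0.23 m/s = 4.522e+04 s = 0.5233 d.
C = 1.098·exp(−0.21·0.5233) = 1.098·0.8959 = 0.9834 mg/L.

0.983 mg/L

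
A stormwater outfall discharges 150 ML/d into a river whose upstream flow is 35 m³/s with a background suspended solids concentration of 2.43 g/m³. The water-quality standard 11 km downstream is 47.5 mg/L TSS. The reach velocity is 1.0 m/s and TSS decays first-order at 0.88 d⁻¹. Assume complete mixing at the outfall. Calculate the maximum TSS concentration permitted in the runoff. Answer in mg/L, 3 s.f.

150 ML/d = 1.736 m³/s.
Travel time to the compliance point: t = 1.1e+04/1.0 = 1.1e+04 s = 0.1273 d; decay factor exp(−0.88·0.1273) = 0.894.
So the concentration just after mixing may be at most 47.5/0.894 = 53.13 mg/L.
Mass balance: 53.13·36.74 = 1.736·Cₑ + 35·2.43.
Cₑ = (1952 − 85.05) / 1.736 = 1075 mg/L.

1080 mg/L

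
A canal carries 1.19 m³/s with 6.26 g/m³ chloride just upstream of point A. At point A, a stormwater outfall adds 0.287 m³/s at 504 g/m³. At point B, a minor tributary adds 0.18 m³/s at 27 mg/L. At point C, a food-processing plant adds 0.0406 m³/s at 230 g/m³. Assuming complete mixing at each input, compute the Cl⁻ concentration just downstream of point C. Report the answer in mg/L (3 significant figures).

98.0 mg/L

After input A: C = (1.19·6.26 + 0.287·504) / 1.477 = 103 mg/L.
After input B: C = (1.477·103 + 0.18·27) / 1.657 = 94.72 mg/L.
After input C: C = (1.657·94.72 + 0.0406·230) / 1.698 = 97.96 mg/L.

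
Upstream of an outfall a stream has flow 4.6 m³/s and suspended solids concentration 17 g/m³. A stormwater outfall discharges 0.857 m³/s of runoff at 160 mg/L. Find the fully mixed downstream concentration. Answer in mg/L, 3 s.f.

Conservation of mass across the mixing zone: C = (0.857·160 + 4.6·17) / (0.857 + 4.6) = 215.3/5.457 = 39.46 mg/L.

39.5 mg/L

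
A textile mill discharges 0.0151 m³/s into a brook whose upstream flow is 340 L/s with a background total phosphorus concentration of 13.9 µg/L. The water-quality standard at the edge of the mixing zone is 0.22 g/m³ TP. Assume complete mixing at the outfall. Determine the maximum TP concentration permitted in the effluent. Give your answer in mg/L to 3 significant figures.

340 L/s = 0.34 m³/s.
13.9 µg/L = 0.0139 mg/L.
Mass balance: 0.22·0.3551 = 0.0151·Cₑ + 0.34·0.0139.
Cₑ = (0.07812 − 0.004726) / 0.0151 = 4.861 mg/L.

4.86 mg/L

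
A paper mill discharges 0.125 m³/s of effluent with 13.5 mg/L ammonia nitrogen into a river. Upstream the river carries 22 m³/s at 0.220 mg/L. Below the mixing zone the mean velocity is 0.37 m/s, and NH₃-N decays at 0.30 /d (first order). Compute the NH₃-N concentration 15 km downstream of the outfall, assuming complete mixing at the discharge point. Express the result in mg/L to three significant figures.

After complete mixing, C₀ = (0.125·13.5 + 22·0.22) / 22.12 = 0.295 mg/L.
Travel time t = 1.5e+04 m / 0.37 m/s = 4.054e+04 s = 0.4692 d.
C = 0.295·exp(−0.30·0.4692) = 0.295·0.8687 = 0.2563 mg/L.

0.256 mg/L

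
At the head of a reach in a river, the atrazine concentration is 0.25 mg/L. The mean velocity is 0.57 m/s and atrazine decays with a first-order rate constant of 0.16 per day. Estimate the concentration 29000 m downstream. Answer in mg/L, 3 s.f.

0.228 mg/L

Travel time t = 29000 m / 0.57 m/s = 2.9e+04/0.57 = 5.088e+04 s = 0.5889 d.
First-order decay: C = 0.25·exp(−0.16·0.5889) = 0.25·0.9101 = 0.2275 mg/L.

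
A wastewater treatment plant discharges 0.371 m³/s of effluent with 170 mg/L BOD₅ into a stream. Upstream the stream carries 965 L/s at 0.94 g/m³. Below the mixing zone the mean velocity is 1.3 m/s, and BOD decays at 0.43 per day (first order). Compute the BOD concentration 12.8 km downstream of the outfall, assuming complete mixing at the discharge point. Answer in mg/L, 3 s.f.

45.6 mg/L

965 L/s = 0.965 m³/s.
After complete mixing, C₀ = (0.371·170 + 0.965·0.94) / 1.336 = 47.89 mg/L.
Travel time t = 1.28e+04 m / 1.3 m/s = 9846 s = 0.114 d.
C = 47.89·exp(−0.43·0.114) = 47.89·0.9522 = 45.6 mg/L.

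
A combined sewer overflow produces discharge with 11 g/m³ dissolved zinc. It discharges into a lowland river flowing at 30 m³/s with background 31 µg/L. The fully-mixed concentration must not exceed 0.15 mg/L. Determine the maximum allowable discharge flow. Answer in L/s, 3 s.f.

329 L/s

31 µg/L = 0.031 mg/L.
Mass balance at complete mixing: C_std·(Q_w + Q_r) = Q_w·C_e + Q_r·C_b.
Rearranging, Q_w = Q_r·(C_std − C_b)/(C_e − C_std) = 30·(0.15 − 0.031) / (11 − 0.15) = 0.329 m³/s.
= 329 L/s.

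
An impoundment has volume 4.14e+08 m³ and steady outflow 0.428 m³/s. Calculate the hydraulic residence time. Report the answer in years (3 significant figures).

Q = 0.428 m³/s × 3.156e+07 s/yr = 1.351e+07 m³/yr.
Hydraulic residence time τ = V/Q = 4.14e+08/1.351e+07 = 30.65 yr.

30.7 yr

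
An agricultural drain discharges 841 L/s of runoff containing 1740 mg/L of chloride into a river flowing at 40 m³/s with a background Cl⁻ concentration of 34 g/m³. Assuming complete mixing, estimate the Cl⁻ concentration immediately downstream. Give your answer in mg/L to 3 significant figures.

841 L/s = 0.841 m³/s.
Flow-weighted mixing gives C = (0.841·1740 + 40·34) / (0.841 + 40) = 2823/40.84 = 69.13 mg/L.

69.1 mg/L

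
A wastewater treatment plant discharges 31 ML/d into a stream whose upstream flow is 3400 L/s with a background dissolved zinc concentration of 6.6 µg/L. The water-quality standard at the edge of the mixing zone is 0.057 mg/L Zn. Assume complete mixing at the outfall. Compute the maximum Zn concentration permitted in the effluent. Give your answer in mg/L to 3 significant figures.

0.535 mg/L

31 ML/d = 0.3588 m³/s.
3400 L/s = 3.4 m³/s.
6.6 µg/L = 0.0066 mg/L.
Mass balance: 0.057·3.759 = 0.3588·Cₑ + 3.4·0.0066.
Cₑ = (0.2143 − 0.02244) / 0.3588 = 0.5346 mg/L.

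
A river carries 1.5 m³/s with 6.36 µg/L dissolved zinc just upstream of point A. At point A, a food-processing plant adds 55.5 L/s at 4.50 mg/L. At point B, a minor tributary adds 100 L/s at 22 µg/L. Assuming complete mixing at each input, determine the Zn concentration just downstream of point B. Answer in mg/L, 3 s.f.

0.158 mg/L

6.36 µg/L = 0.00636 mg/L.
55.5 L/s = 0.0555 m³/s.
After input A: C = (1.5·0.00636 + 0.0555·4.5) / 1.556 = 0.1667 mg/L.
100 L/s = 0.1 m³/s.
22 µg/L = 0.022 mg/L.
After input B: C = (1.556·0.1667 + 0.1·0.022) / 1.656 = 0.158 mg/L.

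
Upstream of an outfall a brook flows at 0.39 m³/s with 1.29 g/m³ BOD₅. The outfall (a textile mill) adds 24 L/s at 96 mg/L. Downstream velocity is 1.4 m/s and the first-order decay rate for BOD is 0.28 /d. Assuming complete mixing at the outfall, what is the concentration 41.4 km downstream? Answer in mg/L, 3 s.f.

24 L/s = 0.024 m³/s.
After complete mixing, C₀ = (0.024·96 + 0.39·1.29) / 0.414 = 6.78 mg/L.
Travel time t = 4.14e+04 m / 1.4 m/s = 2.957e+04 s = 0.3423 d.
C = 6.78·exp(−0.28·0.3423) = 6.78·0.9086 = 6.161 mg/L.

6.16 mg/L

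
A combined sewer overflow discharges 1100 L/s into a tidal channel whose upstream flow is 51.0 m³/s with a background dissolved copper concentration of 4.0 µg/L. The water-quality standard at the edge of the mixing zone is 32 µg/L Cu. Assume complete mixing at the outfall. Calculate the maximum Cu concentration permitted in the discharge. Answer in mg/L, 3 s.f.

1100 L/s = 1.1 m³/s.
4.0 µg/L = 0.004 mg/L.
32 µg/L = 0.032 mg/L.
Mass balance: 0.032·52.1 = 1.1·Cₑ + 51·0.004.
Cₑ = (1.667 − 0.204) / 1.1 = 1.33 mg/L.

1.33 mg/L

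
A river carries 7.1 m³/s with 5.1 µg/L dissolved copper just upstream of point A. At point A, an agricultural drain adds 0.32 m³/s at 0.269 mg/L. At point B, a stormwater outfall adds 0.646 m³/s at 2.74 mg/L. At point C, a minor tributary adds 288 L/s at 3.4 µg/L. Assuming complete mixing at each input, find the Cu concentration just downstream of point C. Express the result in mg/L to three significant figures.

0.227 mg/L

5.1 µg/L = 0.0051 mg/L.
After input A: C = (7.1·0.0051 + 0.32·0.269) / 7.42 = 0.01648 mg/L.
After input B: C = (7.42·0.01648 + 0.646·2.74) / 8.066 = 0.2346 mg/L.
288 L/s = 0.288 m³/s.
3.4 µg/L = 0.0034 mg/L.
After input C: C = (8.066·0.2346 + 0.288·0.0034) / 8.354 = 0.2266 mg/L.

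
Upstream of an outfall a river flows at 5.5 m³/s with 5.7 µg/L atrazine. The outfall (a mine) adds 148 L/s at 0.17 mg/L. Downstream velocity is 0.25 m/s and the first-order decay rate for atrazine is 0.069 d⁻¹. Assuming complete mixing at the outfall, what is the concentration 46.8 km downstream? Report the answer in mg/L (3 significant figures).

0.00862 mg/L

148 L/s = 0.148 m³/s.
5.7 µg/L = 0.0057 mg/L.
After complete mixing, C₀ = (0.148·0.17 + 5.5·0.0057) / 5.648 = 0.01001 mg/L.
Travel time t = 4.68e+04 m / 0.25 m/s = 1.872e+05 s = 2.167 d.
C = 0.01001·exp(−0.069·2.167) = 0.01001·0.8611 = 0.008616 mg/L.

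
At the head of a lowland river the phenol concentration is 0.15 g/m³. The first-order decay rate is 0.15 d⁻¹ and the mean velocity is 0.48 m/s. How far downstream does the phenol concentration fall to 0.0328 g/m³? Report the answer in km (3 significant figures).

From C = C₀·e^(−kt), t = ln(C₀/C)/k = ln(0.15/0.0328)/0.15 = 1.52/0.15 = 10.13 d.
Distance = v·t = 0.48 m/s × 8.756e+05 s = 4.203e+05 m = 420.3 km.

420 km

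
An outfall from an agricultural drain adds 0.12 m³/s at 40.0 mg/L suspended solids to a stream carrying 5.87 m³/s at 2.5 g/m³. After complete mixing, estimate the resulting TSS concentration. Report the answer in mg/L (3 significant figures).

Conservation of mass across the mixing zone: C = (0.12·40 + 5.87·2.5) / (0.12 + 5.87) = 19.48/5.99 = 3.251 mg/L.

3.25 mg/L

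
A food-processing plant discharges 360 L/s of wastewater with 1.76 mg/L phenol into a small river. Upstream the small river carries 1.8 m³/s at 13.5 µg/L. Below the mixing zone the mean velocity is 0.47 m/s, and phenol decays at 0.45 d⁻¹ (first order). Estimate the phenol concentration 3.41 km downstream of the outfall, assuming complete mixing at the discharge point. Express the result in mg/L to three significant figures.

360 L/s = 0.36 m³/s.
13.5 µg/L = 0.0135 mg/L.
After complete mixing, C₀ = (0.36·1.76 + 1.8·0.0135) / 2.16 = 0.3046 mg/L.
Travel time t = 3410 m / 0.47 m/s = 7255 s = 0.08397 d.
C = 0.3046·exp(−0.45·0.08397) = 0.3046·0.9629 = 0.2933 mg/L.

0.293 mg/L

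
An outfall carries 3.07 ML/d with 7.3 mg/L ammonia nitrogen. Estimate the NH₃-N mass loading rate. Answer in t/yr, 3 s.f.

8.19 t/yr

3.07 ML/d = 0.03553 m³/s.
Mass flux = Q·C = 0.03553 m³/s × 7.3 g/m³ = 0.2594 g/s.
= 0.2594 g/s × 31.56 = 8.186 t/yr.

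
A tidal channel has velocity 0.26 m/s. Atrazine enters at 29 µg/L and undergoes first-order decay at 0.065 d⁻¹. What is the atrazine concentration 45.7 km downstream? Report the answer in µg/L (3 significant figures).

Travel time t = 45.7 km / 0.26 m/s = 4.57e+04/0.26 = 1.758e+05 s = 2.034 d.
First-order decay: C = 29·exp(−0.065·2.034) = 29·0.8761 = 25.41 µg/L.

25.4 µg/L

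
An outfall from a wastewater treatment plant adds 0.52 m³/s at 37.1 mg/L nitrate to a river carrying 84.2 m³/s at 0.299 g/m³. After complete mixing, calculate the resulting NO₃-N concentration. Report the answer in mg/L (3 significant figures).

Conservation of mass across the mixing zone: C = (0.52·37.1 + 84.2·0.299) / (0.52 + 84.2) = 44.47/84.72 = 0.5249 mg/L.

0.525 mg/L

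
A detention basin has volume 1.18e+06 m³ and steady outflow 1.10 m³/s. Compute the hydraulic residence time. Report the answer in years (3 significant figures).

Q = 1.10 m³/s × 3.156e+07 s/yr = 3.471e+07 m³/yr.
Hydraulic residence time τ = V/Q = 1.18e+06/3.471e+07 = 0.03399 yr.

0.0340 yr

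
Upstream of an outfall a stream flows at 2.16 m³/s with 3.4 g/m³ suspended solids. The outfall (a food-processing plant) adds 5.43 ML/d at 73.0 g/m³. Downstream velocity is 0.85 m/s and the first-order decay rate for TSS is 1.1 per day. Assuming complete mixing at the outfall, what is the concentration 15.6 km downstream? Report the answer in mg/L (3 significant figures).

5.43 ML/d = 0.06285 m³/s.
After complete mixing, C₀ = (0.06285·73 + 2.16·3.4) / 2.223 = 5.368 mg/L.
Travel time t = 1.56e+04 m / 0.85 m/s = 1.835e+04 s = 0.2124 d.
C = 5.368·exp(−1.1·0.2124) = 5.368·0.7916 = 4.249 mg/L.

4.25 mg/L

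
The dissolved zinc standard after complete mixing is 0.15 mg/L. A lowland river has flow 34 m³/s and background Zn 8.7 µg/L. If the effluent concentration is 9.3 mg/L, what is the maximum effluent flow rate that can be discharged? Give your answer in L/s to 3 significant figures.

8.7 µg/L = 0.0087 mg/L.
Mass balance at complete mixing: C_std·(Q_w + Q_r) = Q_w·C_e + Q_r·C_b.
Rearranging, Q_w = Q_r·(C_std − C_b)/(C_e − C_std) = 34·(0.15 − 0.0087) / (9.3 − 0.15) = 0.525 m³/s.
= 525 L/s.

525 L/s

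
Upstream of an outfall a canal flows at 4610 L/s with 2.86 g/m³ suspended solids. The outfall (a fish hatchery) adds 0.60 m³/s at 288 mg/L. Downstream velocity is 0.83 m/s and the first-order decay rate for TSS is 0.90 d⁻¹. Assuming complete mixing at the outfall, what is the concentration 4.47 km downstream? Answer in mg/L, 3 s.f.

4610 L/s = 4.61 m³/s.
After complete mixing, C₀ = (0.6·288 + 4.61·2.86) / 5.21 = 35.7 mg/L.
Travel time t = 4470 m / 0.83 m/s = 5386 s = 0.06233 d.
C = 35.7·exp(−0.90·0.06233) = 35.7·0.9454 = 33.75 mg/L.

33.8 mg/L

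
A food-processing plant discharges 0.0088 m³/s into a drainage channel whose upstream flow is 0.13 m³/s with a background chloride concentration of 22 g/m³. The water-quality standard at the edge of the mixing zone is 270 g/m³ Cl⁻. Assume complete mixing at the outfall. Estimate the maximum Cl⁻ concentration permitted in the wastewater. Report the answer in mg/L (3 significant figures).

Mass balance: 270·0.1388 = 0.0088·Cₑ + 0.13·22.
Cₑ = (37.48 − 2.86) / 0.0088 = 3934 mg/L.

3930 mg/L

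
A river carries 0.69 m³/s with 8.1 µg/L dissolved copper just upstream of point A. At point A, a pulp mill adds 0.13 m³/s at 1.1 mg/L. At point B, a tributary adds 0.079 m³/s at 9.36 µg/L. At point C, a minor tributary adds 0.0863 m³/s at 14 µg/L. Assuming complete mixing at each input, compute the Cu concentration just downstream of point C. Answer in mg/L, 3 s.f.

0.153 mg/L

8.1 µg/L = 0.0081 mg/L.
After input A: C = (0.69·0.0081 + 0.13·1.1) / 0.82 = 0.1812 mg/L.
9.36 µg/L = 0.00936 mg/L.
After input B: C = (0.82·0.1812 + 0.079·0.00936) / 0.899 = 0.1661 mg/L.
14 µg/L = 0.014 mg/L.
After input C: C = (0.899·0.1661 + 0.0863·0.014) / 0.9853 = 0.1528 mg/L.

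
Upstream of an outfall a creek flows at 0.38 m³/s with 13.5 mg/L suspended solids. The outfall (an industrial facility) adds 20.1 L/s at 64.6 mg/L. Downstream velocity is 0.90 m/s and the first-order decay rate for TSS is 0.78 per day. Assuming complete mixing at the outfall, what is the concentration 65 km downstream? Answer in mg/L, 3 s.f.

8.37 mg/L

20.1 L/s = 0.0201 m³/s.
After complete mixing, C₀ = (0.0201·64.6 + 0.38·13.5) / 0.4001 = 16.07 mg/L.
Travel time t = 6.5e+04 m / 0.90 m/s = 7.222e+04 s = 0.8359 d.
C = 16.07·exp(−0.78·0.8359) = 16.07·0.521 = 8.371 mg/L.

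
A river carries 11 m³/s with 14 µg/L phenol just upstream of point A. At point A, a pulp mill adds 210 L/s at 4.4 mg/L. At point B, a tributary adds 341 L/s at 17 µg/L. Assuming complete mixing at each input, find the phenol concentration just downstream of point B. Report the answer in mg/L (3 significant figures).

0.0938 mg/L

14 µg/L = 0.014 mg/L.
210 L/s = 0.21 m³/s.
After input A: C = (11·0.014 + 0.21·4.4) / 11.21 = 0.09616 mg/L.
341 L/s = 0.341 m³/s.
17 µg/L = 0.017 mg/L.
After input B: C = (11.21·0.09616 + 0.341·0.017) / 11.55 = 0.09383 mg/L.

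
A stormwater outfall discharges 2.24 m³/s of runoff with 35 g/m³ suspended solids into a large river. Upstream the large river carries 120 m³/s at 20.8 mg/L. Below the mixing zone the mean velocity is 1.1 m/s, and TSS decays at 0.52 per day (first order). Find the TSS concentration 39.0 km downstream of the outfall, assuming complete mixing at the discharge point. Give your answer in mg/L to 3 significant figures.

17.0 mg/L

After complete mixing, C₀ = (2.24·35 + 120·20.8) / 122.2 = 21.06 mg/L.
Travel time t = 3.9e+04 m / 1.1 m/s = 3.545e+04 s = 0.4104 d.
C = 21.06·exp(−0.52·0.4104) = 21.06·0.8078 = 17.01 mg/L.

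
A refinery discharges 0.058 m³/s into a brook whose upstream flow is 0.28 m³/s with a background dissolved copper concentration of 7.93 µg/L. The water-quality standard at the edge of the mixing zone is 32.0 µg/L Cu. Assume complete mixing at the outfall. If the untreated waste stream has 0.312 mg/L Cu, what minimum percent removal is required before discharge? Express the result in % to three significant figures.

52.5 %

7.93 µg/L = 0.00793 mg/L.
32.0 µg/L = 0.032 mg/L.
Mass balance: 0.032·0.338 = 0.058·Cₑ + 0.28·0.00793.
Cₑ = (0.01082 − 0.00222) / 0.058 = 0.1482 mg/L.
Required removal = 1 − 0.1482/0.312 = 52.5 %.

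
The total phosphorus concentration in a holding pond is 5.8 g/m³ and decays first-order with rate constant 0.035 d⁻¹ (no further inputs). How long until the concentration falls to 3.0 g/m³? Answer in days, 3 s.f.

t = ln(C₀/C)/k = ln(5.8/3.0)/0.035 = 0.6592/0.035 = 18.84 d.

18.8 d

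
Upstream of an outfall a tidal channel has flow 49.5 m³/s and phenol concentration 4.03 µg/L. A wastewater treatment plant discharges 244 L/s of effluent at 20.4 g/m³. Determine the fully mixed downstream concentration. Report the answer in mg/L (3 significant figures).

244 L/s = 0.244 m³/s.
4.03 µg/L = 0.00403 mg/L.
Conservation of mass across the mixing zone: C = (0.244·20.4 + 49.5·0.00403) / (0.244 + 49.5) = 5.177/49.74 = 0.1041 mg/L.

0.104 mg/L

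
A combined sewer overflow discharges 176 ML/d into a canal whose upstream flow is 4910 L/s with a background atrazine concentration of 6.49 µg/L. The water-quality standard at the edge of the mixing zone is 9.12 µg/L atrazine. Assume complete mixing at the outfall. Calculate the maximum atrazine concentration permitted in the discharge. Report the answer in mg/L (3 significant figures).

0.0155 mg/L

176 ML/d = 2.037 m³/s.
4910 L/s = 4.91 m³/s.
6.49 µg/L = 0.00649 mg/L.
9.12 µg/L = 0.00912 mg/L.
Mass balance: 0.00912·6.947 = 2.037·Cₑ + 4.91·0.00649.
Cₑ = (0.06336 − 0.03187) / 2.037 = 0.01546 mg/L.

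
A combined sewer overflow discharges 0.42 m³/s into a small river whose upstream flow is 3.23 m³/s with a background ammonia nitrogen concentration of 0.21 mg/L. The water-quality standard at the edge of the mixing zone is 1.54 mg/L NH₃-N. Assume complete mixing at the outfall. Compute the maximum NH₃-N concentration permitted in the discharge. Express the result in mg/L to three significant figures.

11.8 mg/L

Mass balance: 1.54·3.65 = 0.42·Cₑ + 3.23·0.21.
Cₑ = (5.621 − 0.6783) / 0.42 = 11.77 mg/L.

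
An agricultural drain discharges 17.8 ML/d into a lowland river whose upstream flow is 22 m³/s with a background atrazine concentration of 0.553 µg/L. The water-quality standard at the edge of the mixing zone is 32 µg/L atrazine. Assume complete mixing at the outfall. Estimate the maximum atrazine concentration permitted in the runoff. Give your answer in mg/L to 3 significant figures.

17.8 ML/d = 0.206 m³/s.
0.553 µg/L = 0.000553 mg/L.
32 µg/L = 0.032 mg/L.
Mass balance: 0.032·22.21 = 0.206·Cₑ + 22·0.000553.
Cₑ = (0.7106 − 0.01217) / 0.206 = 3.39 mg/L.

3.39 mg/L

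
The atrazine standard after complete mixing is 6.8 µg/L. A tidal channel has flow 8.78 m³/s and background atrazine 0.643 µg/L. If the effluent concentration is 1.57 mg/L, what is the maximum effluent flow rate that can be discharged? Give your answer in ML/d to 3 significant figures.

0.643 µg/L = 0.000643 mg/L.
6.8 µg/L = 0.0068 mg/L.
Mass balance at complete mixing: C_std·(Q_w + Q_r) = Q_w·C_e + Q_r·C_b.
Rearranging, Q_w = Q_r·(C_std − C_b)/(C_e − C_std) = 8.78·(0.0068 − 0.000643) / (1.57 − 0.0068) = 0.03458 m³/s.
= 2.988 ML/d.

2.99 ML/d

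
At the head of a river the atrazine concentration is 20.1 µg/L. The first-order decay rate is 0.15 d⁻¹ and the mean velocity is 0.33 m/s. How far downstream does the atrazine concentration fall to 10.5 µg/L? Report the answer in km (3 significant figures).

123 km

From C = C₀·e^(−kt), t = ln(C₀/C)/k = ln(20.1/10.5)/0.15 = 0.6493/0.15 = 4.329 d.
Distance = v·t = 0.33 m/s × 3.74e+05 s = 1.234e+05 m = 123.4 km.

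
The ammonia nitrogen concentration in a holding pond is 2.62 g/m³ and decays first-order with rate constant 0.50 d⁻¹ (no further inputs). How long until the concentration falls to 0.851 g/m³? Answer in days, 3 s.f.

t = ln(C₀/C)/k = ln(2.62/0.851)/0.50 = 1.125/0.50 = 2.249 d.

2.25 d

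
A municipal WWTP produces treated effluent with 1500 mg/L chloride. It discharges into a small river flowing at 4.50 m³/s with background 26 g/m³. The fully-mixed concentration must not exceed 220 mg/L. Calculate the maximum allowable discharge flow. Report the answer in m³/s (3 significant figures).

0.682 m³/s

Mass balance at complete mixing: C_std·(Q_w + Q_r) = Q_w·C_e + Q_r·C_b.
Rearranging, Q_w = Q_r·(C_std − C_b)/(C_e − C_std) = 4.50·(220 − 26) / (1500 − 220) = 0.682 m³/s.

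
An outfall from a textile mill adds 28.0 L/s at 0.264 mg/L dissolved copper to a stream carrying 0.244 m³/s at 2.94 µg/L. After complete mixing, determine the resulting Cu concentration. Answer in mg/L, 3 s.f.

28.0 L/s = 0.028 m³/s.
2.94 µg/L = 0.00294 mg/L.
Flow-weighted mixing gives C = (0.028·0.264 + 0.244·0.00294) / (0.028 + 0.244) = 0.008109/0.272 = 0.02981 mg/L.

0.0298 mg/L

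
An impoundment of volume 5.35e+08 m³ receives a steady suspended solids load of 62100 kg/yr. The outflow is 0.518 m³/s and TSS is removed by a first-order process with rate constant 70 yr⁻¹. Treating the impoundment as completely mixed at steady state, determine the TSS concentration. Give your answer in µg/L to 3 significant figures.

1.66 µg/L

Outflow Q = 0.518 m³/s × 3.156e+07 s/yr = 1.635e+07 m³/yr.
Steady-state CSTR mass balance: W = Q·C + k·V·C, so C = W/(Q + kV).
Q + kV = 1.635e+07 + 70·5.35e+08 = 3.747e+10 m³/yr.
C = 62100/3.747e+10 = 1.657e-06 kg/m³ = 0.001657 mg/L = 1.657 µg/L.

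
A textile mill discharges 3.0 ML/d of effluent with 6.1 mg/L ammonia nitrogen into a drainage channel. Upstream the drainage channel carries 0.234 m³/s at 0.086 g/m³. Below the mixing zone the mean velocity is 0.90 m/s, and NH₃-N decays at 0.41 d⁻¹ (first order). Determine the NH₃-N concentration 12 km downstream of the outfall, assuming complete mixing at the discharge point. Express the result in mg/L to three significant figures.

3.0 ML/d = 0.03472 m³/s.
After complete mixing, C₀ = (0.03472·6.1 + 0.234·0.086) / 0.2687 = 0.8631 mg/L.
Travel time t = 1.2e+04 m / 0.90 m/s = 1.333e+04 s = 0.1543 d.
C = 0.8631·exp(−0.41·0.1543) = 0.8631·0.9387 = 0.8102 mg/L.

0.810 mg/L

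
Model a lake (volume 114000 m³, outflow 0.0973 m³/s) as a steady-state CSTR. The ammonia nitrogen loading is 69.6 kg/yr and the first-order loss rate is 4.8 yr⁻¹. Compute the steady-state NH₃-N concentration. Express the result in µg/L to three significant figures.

Outflow Q = 0.0973 m³/s × 3.156e+07 s/yr = 3.071e+06 m³/yr.
Steady-state CSTR mass balance: W = Q·C + k·V·C, so C = W/(Q + kV).
Q + kV = 3.071e+06 + 4.8·114000 = 3.618e+06 m³/yr.
C = 69.6/3.618e+06 = 1.924e-05 kg/m³ = 0.01924 mg/L = 19.24 µg/L.

19.2 µg/L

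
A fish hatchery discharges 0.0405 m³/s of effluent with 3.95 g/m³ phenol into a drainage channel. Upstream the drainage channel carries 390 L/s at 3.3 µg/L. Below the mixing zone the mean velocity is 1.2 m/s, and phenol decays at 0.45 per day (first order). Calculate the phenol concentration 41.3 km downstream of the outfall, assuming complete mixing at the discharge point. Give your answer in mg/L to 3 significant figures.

390 L/s = 0.39 m³/s.
3.3 µg/L = 0.0033 mg/L.
After complete mixing, C₀ = (0.0405·3.95 + 0.39·0.0033) / 0.4305 = 0.3746 mg/L.
Travel time t = 4.13e+04 m / 1.2 m/s = 3.442e+04 s = 0.3983 d.
C = 0.3746·exp(−0.45·0.3983) = 0.3746·0.8359 = 0.3131 mg/L.

0.313 mg/L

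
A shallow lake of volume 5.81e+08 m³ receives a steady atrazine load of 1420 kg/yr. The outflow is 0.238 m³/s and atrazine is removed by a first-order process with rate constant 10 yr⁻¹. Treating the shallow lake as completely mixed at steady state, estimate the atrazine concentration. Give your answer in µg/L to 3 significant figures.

Outflow Q = 0.238 m³/s × 3.156e+07 s/yr = 7.511e+06 m³/yr.
Steady-state CSTR mass balance: W = Q·C + k·V·C, so C = W/(Q + kV).
Q + kV = 7.511e+06 + 10·5.81e+08 = 5.818e+09 m³/yr.
C = 1420/5.818e+09 = 2.441e-07 kg/m³ = 0.0002441 mg/L = 0.2441 µg/L.

0.244 µg/L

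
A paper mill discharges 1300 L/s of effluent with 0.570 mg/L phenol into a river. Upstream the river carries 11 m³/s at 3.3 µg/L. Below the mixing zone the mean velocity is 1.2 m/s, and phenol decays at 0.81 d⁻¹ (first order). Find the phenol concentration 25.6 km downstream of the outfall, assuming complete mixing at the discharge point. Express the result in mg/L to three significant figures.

1300 L/s = 1.3 m³/s.
3.3 µg/L = 0.0033 mg/L.
After complete mixing, C₀ = (1.3·0.57 + 11·0.0033) / 12.3 = 0.0632 mg/L.
Travel time t = 2.56e+04 m / 1.2 m/s = 2.133e+04 s = 0.2469 d.
C = 0.0632·exp(−0.81·0.2469) = 0.0632·0.8187 = 0.05174 mg/L.

0.0517 mg/L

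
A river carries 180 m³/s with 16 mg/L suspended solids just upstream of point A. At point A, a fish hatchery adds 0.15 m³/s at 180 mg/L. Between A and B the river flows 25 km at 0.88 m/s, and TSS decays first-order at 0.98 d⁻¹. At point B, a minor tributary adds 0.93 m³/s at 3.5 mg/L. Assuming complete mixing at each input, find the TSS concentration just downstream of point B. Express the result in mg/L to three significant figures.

11.6 mg/L

After input A: C = (180·16 + 0.15·180) / 180.2 = 16.14 mg/L.
Over the 25 km reach to input B (t = 2.841e+04 s = 0.3288 d), decay gives C = 16.14·exp(−0.98·0.3288) = 11.69 mg/L.
After input B: C = (180.2·11.69 + 0.93·3.5) / 181.1 = 11.65 mg/L.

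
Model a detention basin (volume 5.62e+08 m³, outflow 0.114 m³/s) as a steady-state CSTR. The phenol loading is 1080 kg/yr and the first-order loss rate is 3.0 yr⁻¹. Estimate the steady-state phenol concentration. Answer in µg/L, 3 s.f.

Outflow Q = 0.114 m³/s × 3.156e+07 s/yr = 3.598e+06 m³/yr.
Steady-state CSTR mass balance: W = Q·C + k·V·C, so C = W/(Q + kV).
Q + kV = 3.598e+06 + 3.0·5.62e+08 = 1.69e+09 m³/yr.
C = 1080/1.69e+09 = 6.392e-07 kg/m³ = 0.0006392 mg/L = 0.6392 µg/L.

0.639 µg/L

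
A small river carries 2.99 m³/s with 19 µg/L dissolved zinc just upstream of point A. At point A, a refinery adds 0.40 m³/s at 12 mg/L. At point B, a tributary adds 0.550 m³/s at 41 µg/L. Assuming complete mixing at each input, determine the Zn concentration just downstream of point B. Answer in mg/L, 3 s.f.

19 µg/L = 0.019 mg/L.
After input A: C = (2.99·0.019 + 0.4·12) / 3.39 = 1.433 mg/L.
41 µg/L = 0.041 mg/L.
After input B: C = (3.39·1.433 + 0.55·0.041) / 3.94 = 1.238 mg/L.

1.24 mg/L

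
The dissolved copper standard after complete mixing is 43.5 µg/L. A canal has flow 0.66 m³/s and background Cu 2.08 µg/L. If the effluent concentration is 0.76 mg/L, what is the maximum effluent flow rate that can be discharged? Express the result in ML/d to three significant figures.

2.08 µg/L = 0.00208 mg/L.
43.5 µg/L = 0.0435 mg/L.
Mass balance at complete mixing: C_std·(Q_w + Q_r) = Q_w·C_e + Q_r·C_b.
Rearranging, Q_w = Q_r·(C_std − C_b)/(C_e − C_std) = 0.66·(0.0435 − 0.00208) / (0.76 − 0.0435) = 0.03815 m³/s.
= 3.296 ML/d.

3.30 ML/d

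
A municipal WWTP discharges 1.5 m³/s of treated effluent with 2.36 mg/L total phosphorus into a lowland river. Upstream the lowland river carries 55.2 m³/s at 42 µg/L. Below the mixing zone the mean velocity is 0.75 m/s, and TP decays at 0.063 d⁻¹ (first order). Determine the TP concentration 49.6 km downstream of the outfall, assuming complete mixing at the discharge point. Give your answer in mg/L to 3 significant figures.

42 µg/L = 0.042 mg/L.
After complete mixing, C₀ = (1.5·2.36 + 55.2·0.042) / 56.7 = 0.1033 mg/L.
Travel time t = 4.96e+04 m / 0.75 m/s = 6.613e+04 s = 0.7654 d.
C = 0.1033·exp(−0.063·0.7654) = 0.1033·0.9529 = 0.09846 mg/L.

0.0985 mg/L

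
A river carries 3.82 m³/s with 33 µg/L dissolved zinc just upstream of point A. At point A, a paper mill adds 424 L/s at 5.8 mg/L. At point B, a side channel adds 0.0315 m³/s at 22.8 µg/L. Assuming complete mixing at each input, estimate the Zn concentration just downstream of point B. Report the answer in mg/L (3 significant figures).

0.605 mg/L

33 µg/L = 0.033 mg/L.
424 L/s = 0.424 m³/s.
After input A: C = (3.82·0.033 + 0.424·5.8) / 4.244 = 0.6092 mg/L.
22.8 µg/L = 0.0228 mg/L.
After input B: C = (4.244·0.6092 + 0.0315·0.0228) / 4.276 = 0.6048 mg/L.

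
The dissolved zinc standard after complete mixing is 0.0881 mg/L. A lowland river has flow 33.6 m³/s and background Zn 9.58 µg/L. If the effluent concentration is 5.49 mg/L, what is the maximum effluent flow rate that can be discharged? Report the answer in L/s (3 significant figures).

9.58 µg/L = 0.00958 mg/L.
Mass balance at complete mixing: C_std·(Q_w + Q_r) = Q_w·C_e + Q_r·C_b.
Rearranging, Q_w = Q_r·(C_std − C_b)/(C_e − C_std) = 33.6·(0.0881 − 0.00958) / (5.49 − 0.0881) = 0.4884 m³/s.
= 488.4 L/s.

488 L/s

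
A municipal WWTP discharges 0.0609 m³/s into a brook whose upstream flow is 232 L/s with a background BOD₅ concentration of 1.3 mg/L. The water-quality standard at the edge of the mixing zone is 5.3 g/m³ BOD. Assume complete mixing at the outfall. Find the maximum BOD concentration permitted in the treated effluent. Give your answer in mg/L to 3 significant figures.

232 L/s = 0.232 m³/s.
Mass balance: 5.3·0.2929 = 0.0609·Cₑ + 0.232·1.3.
Cₑ = (1.552 − 0.3016) / 0.0609 = 20.54 mg/L.

20.5 mg/L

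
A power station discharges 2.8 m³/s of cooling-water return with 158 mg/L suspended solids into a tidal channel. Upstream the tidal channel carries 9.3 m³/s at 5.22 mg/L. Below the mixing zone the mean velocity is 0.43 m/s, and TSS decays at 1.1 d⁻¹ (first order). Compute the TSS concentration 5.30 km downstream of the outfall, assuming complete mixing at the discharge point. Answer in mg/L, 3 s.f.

34.7 mg/L

After complete mixing, C₀ = (2.8·158 + 9.3·5.22) / 12.1 = 40.57 mg/L.
Travel time t = 5300 m / 0.43 m/s = 1.233e+04 s = 0.1427 d.
C = 40.57·exp(−1.1·0.1427) = 40.57·0.8548 = 34.68 mg/L.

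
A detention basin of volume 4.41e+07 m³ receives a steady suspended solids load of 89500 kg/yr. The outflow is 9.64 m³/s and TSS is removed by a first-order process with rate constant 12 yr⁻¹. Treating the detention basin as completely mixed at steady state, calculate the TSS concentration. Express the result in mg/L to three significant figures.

Outflow Q = 9.64 m³/s × 3.156e+07 s/yr = 3.042e+08 m³/yr.
Steady-state CSTR mass balance: W = Q·C + k·V·C, so C = W/(Q + kV).
Q + kV = 3.042e+08 + 12·4.41e+07 = 8.334e+08 m³/yr.
C = 89500/8.334e+08 = 0.0001074 kg/m³ = 0.1074 mg/L.

0.107 mg/L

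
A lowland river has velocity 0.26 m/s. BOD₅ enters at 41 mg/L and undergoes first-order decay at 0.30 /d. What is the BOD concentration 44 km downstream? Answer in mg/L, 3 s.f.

Travel time t = 44 km / 0.26 m/s = 4.4e+04/0.26 = 1.692e+05 s = 1.959 d.
First-order decay: C = 41·exp(−0.30·1.959) = 41·0.5557 = 22.78 mg/L.

22.8 mg/L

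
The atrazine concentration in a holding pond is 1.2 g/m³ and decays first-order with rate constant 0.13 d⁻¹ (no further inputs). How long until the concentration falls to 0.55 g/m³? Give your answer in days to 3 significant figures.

6.00 d

t = ln(C₀/C)/k = ln(1.2/0.55)/0.13 = 0.7802/0.13 = 6.001 d.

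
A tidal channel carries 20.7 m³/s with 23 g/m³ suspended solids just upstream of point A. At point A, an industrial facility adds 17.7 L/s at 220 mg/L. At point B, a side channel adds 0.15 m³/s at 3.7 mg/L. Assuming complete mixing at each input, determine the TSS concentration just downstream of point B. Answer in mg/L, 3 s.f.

23.0 mg/L

17.7 L/s = 0.0177 m³/s.
After input A: C = (20.7·23 + 0.0177·220) / 20.72 = 23.17 mg/L.
After input B: C = (20.72·23.17 + 0.15·3.7) / 20.87 = 23.03 mg/L.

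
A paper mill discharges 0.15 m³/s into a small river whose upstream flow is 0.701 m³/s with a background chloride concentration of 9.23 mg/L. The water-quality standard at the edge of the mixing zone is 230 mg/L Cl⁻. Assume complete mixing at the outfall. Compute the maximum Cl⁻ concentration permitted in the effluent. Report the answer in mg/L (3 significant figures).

1260 mg/L

Mass balance: 230·0.851 = 0.15·Cₑ + 0.701·9.23.
Cₑ = (195.7 − 6.47) / 0.15 = 1262 mg/L.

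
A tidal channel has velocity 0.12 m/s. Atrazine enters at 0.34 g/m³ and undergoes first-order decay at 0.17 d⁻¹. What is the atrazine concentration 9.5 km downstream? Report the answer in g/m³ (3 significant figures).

Travel time t = 9.5 km / 0.12 m/s = 9500/0.12 = 7.917e+04 s = 0.9163 d.
First-order decay: C = 0.34·exp(−0.17·0.9163) = 0.34·0.8558 = 0.291 g/m³.

0.291 g/m³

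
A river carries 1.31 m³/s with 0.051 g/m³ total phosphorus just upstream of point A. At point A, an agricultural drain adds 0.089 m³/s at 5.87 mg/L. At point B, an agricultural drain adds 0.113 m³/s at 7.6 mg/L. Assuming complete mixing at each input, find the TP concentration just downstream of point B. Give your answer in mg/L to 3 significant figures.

0.958 mg/L

After input A: C = (1.31·0.051 + 0.089·5.87) / 1.399 = 0.4212 mg/L.
After input B: C = (1.399·0.4212 + 0.113·7.6) / 1.512 = 0.9577 mg/L.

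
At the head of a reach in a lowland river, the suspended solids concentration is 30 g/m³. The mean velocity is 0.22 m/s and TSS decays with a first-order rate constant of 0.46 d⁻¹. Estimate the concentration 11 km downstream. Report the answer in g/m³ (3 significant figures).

23.0 g/m³

Travel time t = 11 km / 0.22 m/s = 1.1e+04/0.22 = 5e+04 s = 0.5787 d.
First-order decay: C = 30·exp(−0.46·0.5787) = 30·0.7663 = 22.99 g/m³.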